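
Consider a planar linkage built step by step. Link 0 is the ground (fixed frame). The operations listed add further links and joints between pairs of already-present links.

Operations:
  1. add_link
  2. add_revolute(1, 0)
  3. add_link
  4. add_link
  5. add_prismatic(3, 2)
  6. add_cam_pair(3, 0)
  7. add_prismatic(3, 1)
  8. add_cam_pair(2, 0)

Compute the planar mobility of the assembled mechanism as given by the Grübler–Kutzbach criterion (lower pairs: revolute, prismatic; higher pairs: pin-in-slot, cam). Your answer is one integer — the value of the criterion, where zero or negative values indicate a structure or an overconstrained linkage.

(L,J1,J2)=(1,0,0); link0 fixed
link1: (2,0,0)
R 1-0 [J1]: (2,1,0)
link2: (3,1,0)
link3: (4,1,0)
P 3-2 [J1]: (4,2,0)
C 3-0 [J2]: (4,2,1)
P 3-1 [J1]: (4,3,1)
C 2-0 [J2]: (4,3,2)
Grübler: 3·3 − 2·3 − 2 = 1

M = 1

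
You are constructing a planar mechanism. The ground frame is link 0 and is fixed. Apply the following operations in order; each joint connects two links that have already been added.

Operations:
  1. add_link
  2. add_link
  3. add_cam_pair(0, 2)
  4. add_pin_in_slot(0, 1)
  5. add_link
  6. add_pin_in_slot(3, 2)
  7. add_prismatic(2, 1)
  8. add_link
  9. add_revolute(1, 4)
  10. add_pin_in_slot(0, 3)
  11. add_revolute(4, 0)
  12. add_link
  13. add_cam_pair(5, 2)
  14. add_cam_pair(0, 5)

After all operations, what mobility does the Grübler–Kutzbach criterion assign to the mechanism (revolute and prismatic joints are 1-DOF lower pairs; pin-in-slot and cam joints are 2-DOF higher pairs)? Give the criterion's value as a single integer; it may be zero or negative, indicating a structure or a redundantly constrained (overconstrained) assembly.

M = 3

(L,J1,J2)=(1,0,0); link0 fixed
link1: (2,0,0)
link2: (3,0,0)
C 0-2 [J2]: (3,0,1)
PS 0-1 [J2]: (3,0,2)
link3: (4,0,2)
PS 3-2 [J2]: (4,0,3)
P 2-1 [J1]: (4,1,3)
link4: (5,1,3)
R 1-4 [J1]: (5,2,3)
PS 0-3 [J2]: (5,2,4)
R 4-0 [J1]: (5,3,4)
link5: (6,3,4)
C 5-2 [J2]: (6,3,5)
C 0-5 [J2]: (6,3,6)
Grübler: 3·5 − 2·3 − 6 = 3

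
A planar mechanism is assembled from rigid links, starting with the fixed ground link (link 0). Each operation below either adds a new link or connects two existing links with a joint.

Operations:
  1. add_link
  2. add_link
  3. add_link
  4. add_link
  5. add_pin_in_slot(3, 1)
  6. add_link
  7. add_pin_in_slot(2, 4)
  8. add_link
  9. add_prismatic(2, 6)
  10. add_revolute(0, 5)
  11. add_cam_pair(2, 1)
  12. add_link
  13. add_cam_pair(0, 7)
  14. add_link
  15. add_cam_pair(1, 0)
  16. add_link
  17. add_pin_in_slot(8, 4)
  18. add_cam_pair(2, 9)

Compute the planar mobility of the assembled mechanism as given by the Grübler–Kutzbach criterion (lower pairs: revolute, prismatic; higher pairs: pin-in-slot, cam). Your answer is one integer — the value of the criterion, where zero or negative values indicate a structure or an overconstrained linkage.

M = 16

link 0 = ground. State L|J1|J2 = 1|0|0
+link1  2|0|0
+link2  3|0|0
+link3  4|0|0
+link4  5|0|0
PS(3,1) f=2→J2  5|0|1
+link5  6|0|1
PS(2,4) f=2→J2  6|0|2
+link6  7|0|2
P(2,6) f=1→J1  7|1|2
R(0,5) f=1→J1  7|2|2
C(2,1) f=2→J2  7|2|3
+link7  8|2|3
C(0,7) f=2→J2  8|2|4
+link8  9|2|4
C(1,0) f=2→J2  9|2|5
+link9  10|2|5
PS(8,4) f=2→J2  10|2|6
C(2,9) f=2→J2  10|2|7
M = 3(10−1)−2·2−7 = 27−4−7 = 16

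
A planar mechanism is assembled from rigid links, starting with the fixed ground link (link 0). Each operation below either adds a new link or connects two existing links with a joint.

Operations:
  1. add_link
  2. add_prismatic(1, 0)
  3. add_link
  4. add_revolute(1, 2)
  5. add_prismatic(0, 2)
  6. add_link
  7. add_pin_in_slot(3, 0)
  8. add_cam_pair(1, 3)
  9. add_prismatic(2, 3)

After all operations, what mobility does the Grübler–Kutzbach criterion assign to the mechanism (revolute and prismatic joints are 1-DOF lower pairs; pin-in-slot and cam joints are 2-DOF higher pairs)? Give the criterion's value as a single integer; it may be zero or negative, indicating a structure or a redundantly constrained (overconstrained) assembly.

link 0 = ground. State L|J1|J2 = 1|0|0
+link1  2|0|0
P(1,0) f=1→J1  2|1|0
+link2  3|1|0
R(1,2) f=1→J1  3|2|0
P(0,2) f=1→J1  3|3|0
+link3  4|3|0
PS(3,0) f=2→J2  4|3|1
C(1,3) f=2→J2  4|3|2
P(2,3) f=1→J1  4|4|2
M = 3(4−1)−2·4−2 = 9−8−2 = -1

M = -1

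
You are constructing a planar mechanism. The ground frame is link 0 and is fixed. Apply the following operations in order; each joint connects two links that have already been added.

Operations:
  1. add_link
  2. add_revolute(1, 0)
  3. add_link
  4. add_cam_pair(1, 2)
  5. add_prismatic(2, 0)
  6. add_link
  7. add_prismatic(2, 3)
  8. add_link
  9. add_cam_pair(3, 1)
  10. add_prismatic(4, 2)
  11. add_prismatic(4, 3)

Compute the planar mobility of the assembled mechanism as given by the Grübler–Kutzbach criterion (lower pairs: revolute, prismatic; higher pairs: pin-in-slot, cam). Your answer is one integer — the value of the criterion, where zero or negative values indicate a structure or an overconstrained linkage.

M = 0

ground; <1,0,0>
#1 <2,0,0>
R:1↔0 J1 <2,1,0>
#2 <3,1,0>
C:1↔2 J2 <3,1,1>
P:2↔0 J1 <3,2,1>
#3 <4,2,1>
P:2↔3 J1 <4,3,1>
#4 <5,3,1>
C:3↔1 J2 <5,3,2>
P:4↔2 J1 <5,4,2>
P:4↔3 J1 <5,5,2>
3×4 − 2×5 − 1×2 = 0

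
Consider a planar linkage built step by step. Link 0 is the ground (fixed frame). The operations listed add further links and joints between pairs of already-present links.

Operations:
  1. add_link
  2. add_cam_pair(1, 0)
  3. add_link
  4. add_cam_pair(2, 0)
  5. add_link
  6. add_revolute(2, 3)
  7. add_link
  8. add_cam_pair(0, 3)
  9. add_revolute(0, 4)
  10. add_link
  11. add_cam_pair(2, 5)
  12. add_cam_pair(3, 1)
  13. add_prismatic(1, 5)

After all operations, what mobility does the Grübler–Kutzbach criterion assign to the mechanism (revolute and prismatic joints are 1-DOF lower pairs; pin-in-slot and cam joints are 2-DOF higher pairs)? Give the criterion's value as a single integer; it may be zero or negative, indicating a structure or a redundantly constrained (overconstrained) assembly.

M = 4

L=1 J1=0 J2=0
add link → L=2 J1=0 J2=0
C@1,0 dof=2 J2 → L=2 J1=0 J2=1
add link → L=3 J1=0 J2=1
C@2,0 dof=2 J2 → L=3 J1=0 J2=2
add link → L=4 J1=0 J2=2
R@2,3 dof=1 J1 → L=4 J1=1 J2=2
add link → L=5 J1=1 J2=2
C@0,3 dof=2 J2 → L=5 J1=1 J2=3
R@0,4 dof=1 J1 → L=5 J1=2 J2=3
add link → L=6 J1=2 J2=3
C@2,5 dof=2 J2 → L=6 J1=2 J2=4
C@3,1 dof=2 J2 → L=6 J1=2 J2=5
P@1,5 dof=1 J1 → L=6 J1=3 J2=5
M=3(L−1)−2J1−J2=3·5−2·3−5=4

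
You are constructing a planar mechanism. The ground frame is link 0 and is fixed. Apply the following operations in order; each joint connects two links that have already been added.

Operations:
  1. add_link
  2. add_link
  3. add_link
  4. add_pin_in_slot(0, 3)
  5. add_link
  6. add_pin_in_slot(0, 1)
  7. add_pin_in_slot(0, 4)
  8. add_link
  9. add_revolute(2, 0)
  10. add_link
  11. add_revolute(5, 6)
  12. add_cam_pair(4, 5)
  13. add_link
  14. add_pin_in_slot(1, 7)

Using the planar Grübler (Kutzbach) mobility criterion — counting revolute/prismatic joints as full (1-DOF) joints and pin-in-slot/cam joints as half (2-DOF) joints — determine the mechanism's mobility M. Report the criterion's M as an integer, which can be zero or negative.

[1;0;0] (link 0 is ground)
L+ [2;0;0]
L+ [3;0;0]
L+ [4;0;0]
PS(0,3)∈J2 [4;0;1]
L+ [5;0;1]
PS(0,1)∈J2 [5;0;2]
PS(0,4)∈J2 [5;0;3]
L+ [6;0;3]
R(2,0)∈J1 [6;1;3]
L+ [7;1;3]
R(5,6)∈J1 [7;2;3]
C(4,5)∈J2 [7;2;4]
L+ [8;2;4]
PS(1,7)∈J2 [8;2;5]
mobility = 21 − 4 − 5 = 12

M = 12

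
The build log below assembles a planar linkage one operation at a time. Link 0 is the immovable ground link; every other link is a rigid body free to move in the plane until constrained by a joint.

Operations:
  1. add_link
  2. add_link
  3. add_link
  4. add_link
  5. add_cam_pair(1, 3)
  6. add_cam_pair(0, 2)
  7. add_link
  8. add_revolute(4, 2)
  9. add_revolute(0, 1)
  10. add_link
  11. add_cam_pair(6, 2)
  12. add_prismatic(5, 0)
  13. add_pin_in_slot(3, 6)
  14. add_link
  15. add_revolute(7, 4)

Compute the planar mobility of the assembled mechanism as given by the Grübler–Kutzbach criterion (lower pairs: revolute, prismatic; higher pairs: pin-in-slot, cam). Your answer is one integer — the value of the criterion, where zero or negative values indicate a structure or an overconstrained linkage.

M = 9

[1;0;0] (link 0 is ground)
L+ [2;0;0]
L+ [3;0;0]
L+ [4;0;0]
L+ [5;0;0]
C(1,3)∈J2 [5;0;1]
C(0,2)∈J2 [5;0;2]
L+ [6;0;2]
R(4,2)∈J1 [6;1;2]
R(0,1)∈J1 [6;2;2]
L+ [7;2;2]
C(6,2)∈J2 [7;2;3]
P(5,0)∈J1 [7;3;3]
PS(3,6)∈J2 [7;3;4]
L+ [8;3;4]
R(7,4)∈J1 [8;4;4]
mobility = 21 − 8 − 4 = 9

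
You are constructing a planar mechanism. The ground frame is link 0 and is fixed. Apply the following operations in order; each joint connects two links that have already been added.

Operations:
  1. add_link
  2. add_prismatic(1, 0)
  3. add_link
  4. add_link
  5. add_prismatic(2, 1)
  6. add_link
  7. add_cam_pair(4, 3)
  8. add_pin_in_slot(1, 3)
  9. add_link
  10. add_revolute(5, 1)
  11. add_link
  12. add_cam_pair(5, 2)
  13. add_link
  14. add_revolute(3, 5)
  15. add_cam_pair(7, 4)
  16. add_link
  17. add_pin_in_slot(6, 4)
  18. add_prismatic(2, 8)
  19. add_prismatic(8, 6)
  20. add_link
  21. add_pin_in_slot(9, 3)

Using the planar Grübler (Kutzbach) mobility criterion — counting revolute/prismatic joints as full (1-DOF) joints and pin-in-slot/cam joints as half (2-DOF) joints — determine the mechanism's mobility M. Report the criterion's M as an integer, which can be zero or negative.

M = 9

(L,J1,J2)=(1,0,0); link0 fixed
link1: (2,0,0)
P 1-0 [J1]: (2,1,0)
link2: (3,1,0)
link3: (4,1,0)
P 2-1 [J1]: (4,2,0)
link4: (5,2,0)
C 4-3 [J2]: (5,2,1)
PS 1-3 [J2]: (5,2,2)
link5: (6,2,2)
R 5-1 [J1]: (6,3,2)
link6: (7,3,2)
C 5-2 [J2]: (7,3,3)
link7: (8,3,3)
R 3-5 [J1]: (8,4,3)
C 7-4 [J2]: (8,4,4)
link8: (9,4,4)
PS 6-4 [J2]: (9,4,5)
P 2-8 [J1]: (9,5,5)
P 8-6 [J1]: (9,6,5)
link9: (10,6,5)
PS 9-3 [J2]: (10,6,6)
Grübler: 3·9 − 2·6 − 6 = 9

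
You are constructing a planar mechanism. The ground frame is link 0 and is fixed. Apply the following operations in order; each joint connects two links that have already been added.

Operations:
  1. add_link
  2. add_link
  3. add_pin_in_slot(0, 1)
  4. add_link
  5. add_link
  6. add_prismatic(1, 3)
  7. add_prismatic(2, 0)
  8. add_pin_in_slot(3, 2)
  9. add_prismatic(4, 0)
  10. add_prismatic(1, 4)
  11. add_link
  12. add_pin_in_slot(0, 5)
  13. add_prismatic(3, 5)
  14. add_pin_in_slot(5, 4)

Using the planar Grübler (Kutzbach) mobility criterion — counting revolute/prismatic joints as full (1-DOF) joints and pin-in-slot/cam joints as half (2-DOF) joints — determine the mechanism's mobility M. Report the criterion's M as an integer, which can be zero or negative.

M = 1

ground; <1,0,0>
#1 <2,0,0>
#2 <3,0,0>
PS:0↔1 J2 <3,0,1>
#3 <4,0,1>
#4 <5,0,1>
P:1↔3 J1 <5,1,1>
P:2↔0 J1 <5,2,1>
PS:3↔2 J2 <5,2,2>
P:4↔0 J1 <5,3,2>
P:1↔4 J1 <5,4,2>
#5 <6,4,2>
PS:0↔5 J2 <6,4,3>
P:3↔5 J1 <6,5,3>
PS:5↔4 J2 <6,5,4>
3×5 − 2×5 − 1×4 = 1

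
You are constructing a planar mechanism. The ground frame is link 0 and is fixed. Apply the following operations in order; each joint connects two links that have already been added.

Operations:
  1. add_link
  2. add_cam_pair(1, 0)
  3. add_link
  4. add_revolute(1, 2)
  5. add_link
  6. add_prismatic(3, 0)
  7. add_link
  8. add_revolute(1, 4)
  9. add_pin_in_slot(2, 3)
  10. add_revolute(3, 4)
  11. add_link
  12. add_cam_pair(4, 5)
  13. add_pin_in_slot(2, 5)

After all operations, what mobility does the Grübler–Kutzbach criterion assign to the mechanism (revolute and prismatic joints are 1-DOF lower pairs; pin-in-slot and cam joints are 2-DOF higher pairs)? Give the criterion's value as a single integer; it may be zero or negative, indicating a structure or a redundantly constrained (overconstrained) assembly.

M = 3

L=1 J1=0 J2=0
add link → L=2 J1=0 J2=0
C@1,0 dof=2 J2 → L=2 J1=0 J2=1
add link → L=3 J1=0 J2=1
R@1,2 dof=1 J1 → L=3 J1=1 J2=1
add link → L=4 J1=1 J2=1
P@3,0 dof=1 J1 → L=4 J1=2 J2=1
add link → L=5 J1=2 J2=1
R@1,4 dof=1 J1 → L=5 J1=3 J2=1
PS@2,3 dof=2 J2 → L=5 J1=3 J2=2
R@3,4 dof=1 J1 → L=5 J1=4 J2=2
add link → L=6 J1=4 J2=2
C@4,5 dof=2 J2 → L=6 J1=4 J2=3
PS@2,5 dof=2 J2 → L=6 J1=4 J2=4
M=3(L−1)−2J1−J2=3·5−2·4−4=3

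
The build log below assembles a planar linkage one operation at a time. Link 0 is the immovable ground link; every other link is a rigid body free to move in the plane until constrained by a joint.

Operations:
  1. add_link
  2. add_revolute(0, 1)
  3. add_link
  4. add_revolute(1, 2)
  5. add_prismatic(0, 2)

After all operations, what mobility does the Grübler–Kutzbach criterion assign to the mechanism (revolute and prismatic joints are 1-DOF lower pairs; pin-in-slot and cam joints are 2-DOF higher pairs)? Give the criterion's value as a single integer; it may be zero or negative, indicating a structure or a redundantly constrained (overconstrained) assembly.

L=1 J1=0 J2=0
add link → L=2 J1=0 J2=0
R@0,1 dof=1 J1 → L=2 J1=1 J2=0
add link → L=3 J1=1 J2=0
R@1,2 dof=1 J1 → L=3 J1=2 J2=0
P@0,2 dof=1 J1 → L=3 J1=3 J2=0
M=3(L−1)−2J1−J2=3·2−2·3−0=0

M = 0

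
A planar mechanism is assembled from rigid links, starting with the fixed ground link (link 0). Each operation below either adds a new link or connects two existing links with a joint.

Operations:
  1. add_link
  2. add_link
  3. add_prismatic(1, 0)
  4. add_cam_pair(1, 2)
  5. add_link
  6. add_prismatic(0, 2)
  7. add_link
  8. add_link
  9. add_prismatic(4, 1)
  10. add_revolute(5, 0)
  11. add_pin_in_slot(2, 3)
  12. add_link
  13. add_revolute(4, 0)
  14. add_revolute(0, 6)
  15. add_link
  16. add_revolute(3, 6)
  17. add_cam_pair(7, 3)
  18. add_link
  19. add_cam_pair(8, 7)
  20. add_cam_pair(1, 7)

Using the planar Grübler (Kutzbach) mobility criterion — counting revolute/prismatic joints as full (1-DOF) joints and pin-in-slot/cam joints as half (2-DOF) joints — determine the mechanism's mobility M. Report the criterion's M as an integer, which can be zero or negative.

L=1 J1=0 J2=0
add link → L=2 J1=0 J2=0
add link → L=3 J1=0 J2=0
P@1,0 dof=1 J1 → L=3 J1=1 J2=0
C@1,2 dof=2 J2 → L=3 J1=1 J2=1
add link → L=4 J1=1 J2=1
P@0,2 dof=1 J1 → L=4 J1=2 J2=1
add link → L=5 J1=2 J2=1
add link → L=6 J1=2 J2=1
P@4,1 dof=1 J1 → L=6 J1=3 J2=1
R@5,0 dof=1 J1 → L=6 J1=4 J2=1
PS@2,3 dof=2 J2 → L=6 J1=4 J2=2
add link → L=7 J1=4 J2=2
R@4,0 dof=1 J1 → L=7 J1=5 J2=2
R@0,6 dof=1 J1 → L=7 J1=6 J2=2
add link → L=8 J1=6 J2=2
R@3,6 dof=1 J1 → L=8 J1=7 J2=2
C@7,3 dof=2 J2 → L=8 J1=7 J2=3
add link → L=9 J1=7 J2=3
C@8,7 dof=2 J2 → L=9 J1=7 J2=4
C@1,7 dof=2 J2 → L=9 J1=7 J2=5
M=3(L−1)−2J1−J2=3·8−2·7−5=5

M = 5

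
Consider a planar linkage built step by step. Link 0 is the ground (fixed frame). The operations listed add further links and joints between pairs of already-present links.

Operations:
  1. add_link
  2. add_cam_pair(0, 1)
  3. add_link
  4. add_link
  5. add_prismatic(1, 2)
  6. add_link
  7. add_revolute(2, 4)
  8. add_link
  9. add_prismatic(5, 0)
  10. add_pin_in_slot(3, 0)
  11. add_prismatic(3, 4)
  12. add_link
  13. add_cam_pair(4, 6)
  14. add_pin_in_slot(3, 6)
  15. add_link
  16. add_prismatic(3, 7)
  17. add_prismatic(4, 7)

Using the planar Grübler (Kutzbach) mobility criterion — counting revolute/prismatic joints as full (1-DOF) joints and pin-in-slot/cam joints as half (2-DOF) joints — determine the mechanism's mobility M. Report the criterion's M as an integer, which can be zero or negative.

M = 5

L=1 J1=0 J2=0
add link → L=2 J1=0 J2=0
C@0,1 dof=2 J2 → L=2 J1=0 J2=1
add link → L=3 J1=0 J2=1
add link → L=4 J1=0 J2=1
P@1,2 dof=1 J1 → L=4 J1=1 J2=1
add link → L=5 J1=1 J2=1
R@2,4 dof=1 J1 → L=5 J1=2 J2=1
add link → L=6 J1=2 J2=1
P@5,0 dof=1 J1 → L=6 J1=3 J2=1
PS@3,0 dof=2 J2 → L=6 J1=3 J2=2
P@3,4 dof=1 J1 → L=6 J1=4 J2=2
add link → L=7 J1=4 J2=2
C@4,6 dof=2 J2 → L=7 J1=4 J2=3
PS@3,6 dof=2 J2 → L=7 J1=4 J2=4
add link → L=8 J1=4 J2=4
P@3,7 dof=1 J1 → L=8 J1=5 J2=4
P@4,7 dof=1 J1 → L=8 J1=6 J2=4
M=3(L−1)−2J1−J2=3·7−2·6−4=5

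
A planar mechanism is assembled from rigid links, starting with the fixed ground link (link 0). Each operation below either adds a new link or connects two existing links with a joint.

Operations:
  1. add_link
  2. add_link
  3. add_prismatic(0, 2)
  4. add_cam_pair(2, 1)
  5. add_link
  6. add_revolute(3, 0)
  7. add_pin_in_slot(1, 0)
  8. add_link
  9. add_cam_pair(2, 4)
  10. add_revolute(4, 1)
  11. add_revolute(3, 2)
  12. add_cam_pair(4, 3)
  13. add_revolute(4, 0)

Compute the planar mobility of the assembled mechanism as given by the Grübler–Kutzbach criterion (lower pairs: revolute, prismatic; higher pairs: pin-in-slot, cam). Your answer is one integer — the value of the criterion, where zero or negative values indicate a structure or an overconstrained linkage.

M = -2

L=1 J1=0 J2=0
add link → L=2 J1=0 J2=0
add link → L=3 J1=0 J2=0
P@0,2 dof=1 J1 → L=3 J1=1 J2=0
C@2,1 dof=2 J2 → L=3 J1=1 J2=1
add link → L=4 J1=1 J2=1
R@3,0 dof=1 J1 → L=4 J1=2 J2=1
PS@1,0 dof=2 J2 → L=4 J1=2 J2=2
add link → L=5 J1=2 J2=2
C@2,4 dof=2 J2 → L=5 J1=2 J2=3
R@4,1 dof=1 J1 → L=5 J1=3 J2=3
R@3,2 dof=1 J1 → L=5 J1=4 J2=3
C@4,3 dof=2 J2 → L=5 J1=4 J2=4
R@4,0 dof=1 J1 → L=5 J1=5 J2=4
M=3(L−1)−2J1−J2=3·4−2·5−4=-2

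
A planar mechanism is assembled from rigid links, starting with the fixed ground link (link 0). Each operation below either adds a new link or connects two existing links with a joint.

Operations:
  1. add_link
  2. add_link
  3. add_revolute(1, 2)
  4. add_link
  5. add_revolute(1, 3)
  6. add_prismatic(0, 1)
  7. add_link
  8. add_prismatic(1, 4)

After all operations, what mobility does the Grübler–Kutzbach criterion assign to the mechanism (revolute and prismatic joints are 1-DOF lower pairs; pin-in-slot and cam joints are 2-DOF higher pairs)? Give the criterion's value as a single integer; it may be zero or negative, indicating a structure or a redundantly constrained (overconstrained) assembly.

link 0 = ground. State L|J1|J2 = 1|0|0
+link1  2|0|0
+link2  3|0|0
R(1,2) f=1→J1  3|1|0
+link3  4|1|0
R(1,3) f=1→J1  4|2|0
P(0,1) f=1→J1  4|3|0
+link4  5|3|0
P(1,4) f=1→J1  5|4|0
M = 3(5−1)−2·4−0 = 12−8−0 = 4

M = 4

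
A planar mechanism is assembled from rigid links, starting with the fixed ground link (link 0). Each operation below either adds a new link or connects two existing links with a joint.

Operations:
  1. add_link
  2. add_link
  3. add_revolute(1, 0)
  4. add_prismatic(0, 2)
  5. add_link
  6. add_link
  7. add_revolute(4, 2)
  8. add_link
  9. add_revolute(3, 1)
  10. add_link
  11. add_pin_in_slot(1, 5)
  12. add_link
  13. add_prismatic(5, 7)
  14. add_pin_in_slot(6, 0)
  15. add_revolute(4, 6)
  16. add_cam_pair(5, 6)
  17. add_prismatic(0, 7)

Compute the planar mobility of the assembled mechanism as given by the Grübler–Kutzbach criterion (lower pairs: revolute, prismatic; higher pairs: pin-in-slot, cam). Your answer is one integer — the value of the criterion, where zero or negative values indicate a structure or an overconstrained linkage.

L=1 J1=0 J2=0
add link → L=2 J1=0 J2=0
add link → L=3 J1=0 J2=0
R@1,0 dof=1 J1 → L=3 J1=1 J2=0
P@0,2 dof=1 J1 → L=3 J1=2 J2=0
add link → L=4 J1=2 J2=0
add link → L=5 J1=2 J2=0
R@4,2 dof=1 J1 → L=5 J1=3 J2=0
add link → L=6 J1=3 J2=0
R@3,1 dof=1 J1 → L=6 J1=4 J2=0
add link → L=7 J1=4 J2=0
PS@1,5 dof=2 J2 → L=7 J1=4 J2=1
add link → L=8 J1=4 J2=1
P@5,7 dof=1 J1 → L=8 J1=5 J2=1
PS@6,0 dof=2 J2 → L=8 J1=5 J2=2
R@4,6 dof=1 J1 → L=8 J1=6 J2=2
C@5,6 dof=2 J2 → L=8 J1=6 J2=3
P@0,7 dof=1 J1 → L=8 J1=7 J2=3
M=3(L−1)−2J1−J2=3·7−2·7−3=4

M = 4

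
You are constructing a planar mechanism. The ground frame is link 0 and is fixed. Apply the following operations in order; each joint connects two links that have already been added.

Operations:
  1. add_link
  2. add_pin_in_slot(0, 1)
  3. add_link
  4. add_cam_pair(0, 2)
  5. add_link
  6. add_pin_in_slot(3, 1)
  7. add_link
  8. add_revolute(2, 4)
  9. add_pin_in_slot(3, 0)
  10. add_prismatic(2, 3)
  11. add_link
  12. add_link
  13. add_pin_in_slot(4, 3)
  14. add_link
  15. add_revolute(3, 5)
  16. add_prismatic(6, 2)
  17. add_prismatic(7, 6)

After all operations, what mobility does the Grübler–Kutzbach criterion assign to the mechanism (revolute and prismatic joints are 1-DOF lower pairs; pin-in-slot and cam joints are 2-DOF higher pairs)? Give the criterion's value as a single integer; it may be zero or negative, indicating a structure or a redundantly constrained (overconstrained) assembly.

link 0 = ground. State L|J1|J2 = 1|0|0
+link1  2|0|0
PS(0,1) f=2→J2  2|0|1
+link2  3|0|1
C(0,2) f=2→J2  3|0|2
+link3  4|0|2
PS(3,1) f=2→J2  4|0|3
+link4  5|0|3
R(2,4) f=1→J1  5|1|3
PS(3,0) f=2→J2  5|1|4
P(2,3) f=1→J1  5|2|4
+link5  6|2|4
+link6  7|2|4
PS(4,3) f=2→J2  7|2|5
+link7  8|2|5
R(3,5) f=1→J1  8|3|5
P(6,2) f=1→J1  8|4|5
P(7,6) f=1→J1  8|5|5
M = 3(8−1)−2·5−5 = 21−10−5 = 6

M = 6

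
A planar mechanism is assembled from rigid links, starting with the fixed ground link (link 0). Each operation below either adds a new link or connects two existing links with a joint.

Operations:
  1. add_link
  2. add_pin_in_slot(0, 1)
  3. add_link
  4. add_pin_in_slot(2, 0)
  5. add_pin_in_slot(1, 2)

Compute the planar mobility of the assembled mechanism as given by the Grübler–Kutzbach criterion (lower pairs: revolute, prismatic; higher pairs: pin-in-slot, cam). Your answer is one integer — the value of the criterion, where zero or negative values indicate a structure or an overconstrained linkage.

L=1 J1=0 J2=0
add link → L=2 J1=0 J2=0
PS@0,1 dof=2 J2 → L=2 J1=0 J2=1
add link → L=3 J1=0 J2=1
PS@2,0 dof=2 J2 → L=3 J1=0 J2=2
PS@1,2 dof=2 J2 → L=3 J1=0 J2=3
M=3(L−1)−2J1−J2=3·2−2·0−3=3

M = 3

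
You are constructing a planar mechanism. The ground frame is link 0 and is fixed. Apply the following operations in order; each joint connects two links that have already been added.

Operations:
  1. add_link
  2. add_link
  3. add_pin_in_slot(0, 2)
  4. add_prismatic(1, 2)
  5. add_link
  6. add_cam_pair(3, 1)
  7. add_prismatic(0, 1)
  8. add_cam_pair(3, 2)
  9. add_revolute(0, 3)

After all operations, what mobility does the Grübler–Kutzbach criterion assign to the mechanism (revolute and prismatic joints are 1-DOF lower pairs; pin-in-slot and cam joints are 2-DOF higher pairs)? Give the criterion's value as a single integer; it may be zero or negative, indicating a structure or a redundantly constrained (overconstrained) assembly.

M = 0

link 0 = ground. State L|J1|J2 = 1|0|0
+link1  2|0|0
+link2  3|0|0
PS(0,2) f=2→J2  3|0|1
P(1,2) f=1→J1  3|1|1
+link3  4|1|1
C(3,1) f=2→J2  4|1|2
P(0,1) f=1→J1  4|2|2
C(3,2) f=2→J2  4|2|3
R(0,3) f=1→J1  4|3|3
M = 3(4−1)−2·3−3 = 9−6−3 = 0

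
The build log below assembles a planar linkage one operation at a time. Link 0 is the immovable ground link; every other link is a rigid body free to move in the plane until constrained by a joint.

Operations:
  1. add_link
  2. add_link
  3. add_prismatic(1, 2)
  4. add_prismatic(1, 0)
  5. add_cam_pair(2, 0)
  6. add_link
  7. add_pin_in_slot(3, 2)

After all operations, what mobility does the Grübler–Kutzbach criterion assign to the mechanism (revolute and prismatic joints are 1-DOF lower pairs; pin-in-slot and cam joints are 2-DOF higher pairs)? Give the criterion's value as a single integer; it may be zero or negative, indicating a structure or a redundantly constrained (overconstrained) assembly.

link 0 = ground. State L|J1|J2 = 1|0|0
+link1  2|0|0
+link2  3|0|0
P(1,2) f=1→J1  3|1|0
P(1,0) f=1→J1  3|2|0
C(2,0) f=2→J2  3|2|1
+link3  4|2|1
PS(3,2) f=2→J2  4|2|2
M = 3(4−1)−2·2−2 = 9−4−2 = 3

M = 3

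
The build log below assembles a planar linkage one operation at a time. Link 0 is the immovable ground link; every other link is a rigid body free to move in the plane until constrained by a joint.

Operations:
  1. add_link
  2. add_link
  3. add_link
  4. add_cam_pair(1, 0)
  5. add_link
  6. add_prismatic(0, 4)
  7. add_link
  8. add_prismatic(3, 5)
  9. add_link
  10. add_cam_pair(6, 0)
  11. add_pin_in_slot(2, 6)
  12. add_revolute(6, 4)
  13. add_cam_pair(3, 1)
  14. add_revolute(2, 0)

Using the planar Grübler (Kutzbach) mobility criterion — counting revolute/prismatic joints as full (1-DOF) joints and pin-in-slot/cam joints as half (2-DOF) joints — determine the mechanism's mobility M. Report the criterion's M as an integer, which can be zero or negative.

[1;0;0] (link 0 is ground)
L+ [2;0;0]
L+ [3;0;0]
L+ [4;0;0]
C(1,0)∈J2 [4;0;1]
L+ [5;0;1]
P(0,4)∈J1 [5;1;1]
L+ [6;1;1]
P(3,5)∈J1 [6;2;1]
L+ [7;2;1]
C(6,0)∈J2 [7;2;2]
PS(2,6)∈J2 [7;2;3]
R(6,4)∈J1 [7;3;3]
C(3,1)∈J2 [7;3;4]
R(2,0)∈J1 [7;4;4]
mobility = 18 − 8 − 4 = 6

M = 6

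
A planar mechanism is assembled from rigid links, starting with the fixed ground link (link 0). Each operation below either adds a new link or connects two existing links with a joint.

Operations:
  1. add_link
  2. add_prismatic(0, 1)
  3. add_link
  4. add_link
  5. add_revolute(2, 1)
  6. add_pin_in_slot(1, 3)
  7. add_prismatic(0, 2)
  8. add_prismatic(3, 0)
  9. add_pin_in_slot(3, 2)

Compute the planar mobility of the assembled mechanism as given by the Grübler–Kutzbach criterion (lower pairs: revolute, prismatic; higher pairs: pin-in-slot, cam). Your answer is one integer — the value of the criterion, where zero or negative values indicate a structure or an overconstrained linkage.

(L,J1,J2)=(1,0,0); link0 fixed
link1: (2,0,0)
P 0-1 [J1]: (2,1,0)
link2: (3,1,0)
link3: (4,1,0)
R 2-1 [J1]: (4,2,0)
PS 1-3 [J2]: (4,2,1)
P 0-2 [J1]: (4,3,1)
P 3-0 [J1]: (4,4,1)
PS 3-2 [J2]: (4,4,2)
Grübler: 3·3 − 2·4 − 2 = -1

M = -1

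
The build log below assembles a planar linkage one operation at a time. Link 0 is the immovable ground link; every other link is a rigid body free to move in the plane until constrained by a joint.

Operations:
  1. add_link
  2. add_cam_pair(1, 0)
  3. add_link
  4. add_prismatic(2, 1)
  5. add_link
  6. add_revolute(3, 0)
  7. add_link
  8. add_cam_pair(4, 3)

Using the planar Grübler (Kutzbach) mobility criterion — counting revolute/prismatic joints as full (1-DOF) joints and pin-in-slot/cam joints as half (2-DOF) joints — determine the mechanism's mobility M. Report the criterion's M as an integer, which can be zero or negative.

M = 6

ground; <1,0,0>
#1 <2,0,0>
C:1↔0 J2 <2,0,1>
#2 <3,0,1>
P:2↔1 J1 <3,1,1>
#3 <4,1,1>
R:3↔0 J1 <4,2,1>
#4 <5,2,1>
C:4↔3 J2 <5,2,2>
3×4 − 2×2 − 1×2 = 6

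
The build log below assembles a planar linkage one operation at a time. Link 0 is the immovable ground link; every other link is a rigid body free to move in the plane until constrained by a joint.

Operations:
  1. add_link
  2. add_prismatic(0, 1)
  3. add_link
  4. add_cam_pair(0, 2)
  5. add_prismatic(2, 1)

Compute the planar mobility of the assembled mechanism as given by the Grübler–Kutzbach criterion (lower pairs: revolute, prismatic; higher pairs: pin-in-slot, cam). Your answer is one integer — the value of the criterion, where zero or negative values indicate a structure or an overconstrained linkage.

M = 1

ground; <1,0,0>
#1 <2,0,0>
P:0↔1 J1 <2,1,0>
#2 <3,1,0>
C:0↔2 J2 <3,1,1>
P:2↔1 J1 <3,2,1>
3×2 − 2×2 − 1×1 = 1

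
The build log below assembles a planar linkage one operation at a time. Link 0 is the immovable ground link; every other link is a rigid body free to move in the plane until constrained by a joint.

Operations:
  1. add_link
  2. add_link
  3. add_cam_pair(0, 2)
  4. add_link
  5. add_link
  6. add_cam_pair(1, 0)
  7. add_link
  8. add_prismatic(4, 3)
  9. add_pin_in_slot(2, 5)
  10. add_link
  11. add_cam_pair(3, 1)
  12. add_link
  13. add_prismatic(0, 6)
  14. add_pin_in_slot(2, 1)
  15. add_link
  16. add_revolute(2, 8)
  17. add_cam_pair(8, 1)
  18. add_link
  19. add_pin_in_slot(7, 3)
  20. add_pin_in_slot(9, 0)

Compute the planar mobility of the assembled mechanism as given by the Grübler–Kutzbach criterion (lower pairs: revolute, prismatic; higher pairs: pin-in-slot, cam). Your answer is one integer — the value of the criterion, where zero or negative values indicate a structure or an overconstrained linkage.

M = 13

L=1 J1=0 J2=0
add link → L=2 J1=0 J2=0
add link → L=3 J1=0 J2=0
C@0,2 dof=2 J2 → L=3 J1=0 J2=1
add link → L=4 J1=0 J2=1
add link → L=5 J1=0 J2=1
C@1,0 dof=2 J2 → L=5 J1=0 J2=2
add link → L=6 J1=0 J2=2
P@4,3 dof=1 J1 → L=6 J1=1 J2=2
PS@2,5 dof=2 J2 → L=6 J1=1 J2=3
add link → L=7 J1=1 J2=3
C@3,1 dof=2 J2 → L=7 J1=1 J2=4
add link → L=8 J1=1 J2=4
P@0,6 dof=1 J1 → L=8 J1=2 J2=4
PS@2,1 dof=2 J2 → L=8 J1=2 J2=5
add link → L=9 J1=2 J2=5
R@2,8 dof=1 J1 → L=9 J1=3 J2=5
C@8,1 dof=2 J2 → L=9 J1=3 J2=6
add link → L=10 J1=3 J2=6
PS@7,3 dof=2 J2 → L=10 J1=3 J2=7
PS@9,0 dof=2 J2 → L=10 J1=3 J2=8
M=3(L−1)−2J1−J2=3·9−2·3−8=13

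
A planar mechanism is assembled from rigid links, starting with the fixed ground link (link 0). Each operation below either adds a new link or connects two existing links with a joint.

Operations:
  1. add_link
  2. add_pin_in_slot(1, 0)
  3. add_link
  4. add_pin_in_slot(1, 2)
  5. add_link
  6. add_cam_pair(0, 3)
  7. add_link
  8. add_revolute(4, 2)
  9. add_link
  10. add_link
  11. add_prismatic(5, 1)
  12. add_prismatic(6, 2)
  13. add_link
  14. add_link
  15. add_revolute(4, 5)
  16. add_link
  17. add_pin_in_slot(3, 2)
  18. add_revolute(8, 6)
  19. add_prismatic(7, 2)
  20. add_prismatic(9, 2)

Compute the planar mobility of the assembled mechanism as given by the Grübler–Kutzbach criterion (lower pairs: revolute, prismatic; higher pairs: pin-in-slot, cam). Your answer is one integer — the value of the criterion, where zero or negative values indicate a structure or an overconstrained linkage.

[1;0;0] (link 0 is ground)
L+ [2;0;0]
PS(1,0)∈J2 [2;0;1]
L+ [3;0;1]
PS(1,2)∈J2 [3;0;2]
L+ [4;0;2]
C(0,3)∈J2 [4;0;3]
L+ [5;0;3]
R(4,2)∈J1 [5;1;3]
L+ [6;1;3]
L+ [7;1;3]
P(5,1)∈J1 [7;2;3]
P(6,2)∈J1 [7;3;3]
L+ [8;3;3]
L+ [9;3;3]
R(4,5)∈J1 [9;4;3]
L+ [10;4;3]
PS(3,2)∈J2 [10;4;4]
R(8,6)∈J1 [10;5;4]
P(7,2)∈J1 [10;6;4]
P(9,2)∈J1 [10;7;4]
mobility = 27 − 14 − 4 = 9

M = 9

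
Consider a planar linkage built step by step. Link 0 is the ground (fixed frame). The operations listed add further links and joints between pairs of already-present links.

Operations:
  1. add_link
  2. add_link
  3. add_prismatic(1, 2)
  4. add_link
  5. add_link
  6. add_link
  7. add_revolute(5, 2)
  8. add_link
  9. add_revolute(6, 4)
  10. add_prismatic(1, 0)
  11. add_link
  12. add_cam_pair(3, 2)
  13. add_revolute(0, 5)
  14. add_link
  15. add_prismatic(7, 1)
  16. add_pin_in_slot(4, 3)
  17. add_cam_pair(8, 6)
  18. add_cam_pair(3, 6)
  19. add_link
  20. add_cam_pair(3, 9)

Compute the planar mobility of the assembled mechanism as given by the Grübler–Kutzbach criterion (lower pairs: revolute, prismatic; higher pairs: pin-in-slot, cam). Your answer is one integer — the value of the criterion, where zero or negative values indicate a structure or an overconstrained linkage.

M = 10

link 0 = ground. State L|J1|J2 = 1|0|0
+link1  2|0|0
+link2  3|0|0
P(1,2) f=1→J1  3|1|0
+link3  4|1|0
+link4  5|1|0
+link5  6|1|0
R(5,2) f=1→J1  6|2|0
+link6  7|2|0
R(6,4) f=1→J1  7|3|0
P(1,0) f=1→J1  7|4|0
+link7  8|4|0
C(3,2) f=2→J2  8|4|1
R(0,5) f=1→J1  8|5|1
+link8  9|5|1
P(7,1) f=1→J1  9|6|1
PS(4,3) f=2→J2  9|6|2
C(8,6) f=2→J2  9|6|3
C(3,6) f=2→J2  9|6|4
+link9  10|6|4
C(3,9) f=2→J2  10|6|5
M = 3(10−1)−2·6−5 = 27−12−5 = 10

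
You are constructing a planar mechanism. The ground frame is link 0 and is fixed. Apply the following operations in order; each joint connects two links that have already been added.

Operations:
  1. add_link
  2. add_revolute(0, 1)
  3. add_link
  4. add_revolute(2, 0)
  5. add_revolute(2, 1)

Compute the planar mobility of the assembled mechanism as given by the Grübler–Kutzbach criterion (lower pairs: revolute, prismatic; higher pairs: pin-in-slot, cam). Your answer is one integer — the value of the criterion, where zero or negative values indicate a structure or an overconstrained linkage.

M = 0

L=1 J1=0 J2=0
add link → L=2 J1=0 J2=0
R@0,1 dof=1 J1 → L=2 J1=1 J2=0
add link → L=3 J1=1 J2=0
R@2,0 dof=1 J1 → L=3 J1=2 J2=0
R@2,1 dof=1 J1 → L=3 J1=3 J2=0
M=3(L−1)−2J1−J2=3·2−2·3−0=0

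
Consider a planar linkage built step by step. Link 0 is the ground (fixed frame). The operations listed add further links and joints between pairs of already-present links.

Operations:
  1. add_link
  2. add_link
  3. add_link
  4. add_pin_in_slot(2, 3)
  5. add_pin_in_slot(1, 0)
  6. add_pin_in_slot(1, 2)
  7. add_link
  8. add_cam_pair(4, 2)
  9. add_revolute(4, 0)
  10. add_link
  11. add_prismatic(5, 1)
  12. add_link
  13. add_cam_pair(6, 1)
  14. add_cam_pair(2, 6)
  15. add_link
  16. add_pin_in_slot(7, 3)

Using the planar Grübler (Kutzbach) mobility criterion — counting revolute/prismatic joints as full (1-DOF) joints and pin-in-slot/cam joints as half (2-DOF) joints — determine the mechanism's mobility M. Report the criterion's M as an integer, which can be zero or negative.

M = 10

[1;0;0] (link 0 is ground)
L+ [2;0;0]
L+ [3;0;0]
L+ [4;0;0]
PS(2,3)∈J2 [4;0;1]
PS(1,0)∈J2 [4;0;2]
PS(1,2)∈J2 [4;0;3]
L+ [5;0;3]
C(4,2)∈J2 [5;0;4]
R(4,0)∈J1 [5;1;4]
L+ [6;1;4]
P(5,1)∈J1 [6;2;4]
L+ [7;2;4]
C(6,1)∈J2 [7;2;5]
C(2,6)∈J2 [7;2;6]
L+ [8;2;6]
PS(7,3)∈J2 [8;2;7]
mobility = 21 − 4 − 7 = 10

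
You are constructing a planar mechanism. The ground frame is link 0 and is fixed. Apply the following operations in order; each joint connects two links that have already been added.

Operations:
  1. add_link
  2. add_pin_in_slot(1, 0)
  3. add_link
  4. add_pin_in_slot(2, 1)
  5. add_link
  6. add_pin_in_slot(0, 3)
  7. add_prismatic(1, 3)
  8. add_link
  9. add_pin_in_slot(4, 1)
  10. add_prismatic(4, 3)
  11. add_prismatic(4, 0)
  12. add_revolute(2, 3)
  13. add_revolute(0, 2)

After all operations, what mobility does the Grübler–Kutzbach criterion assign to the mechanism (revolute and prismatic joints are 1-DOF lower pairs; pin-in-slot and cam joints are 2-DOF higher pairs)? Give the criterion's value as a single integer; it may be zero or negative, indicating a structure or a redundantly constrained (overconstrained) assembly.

[1;0;0] (link 0 is ground)
L+ [2;0;0]
PS(1,0)∈J2 [2;0;1]
L+ [3;0;1]
PS(2,1)∈J2 [3;0;2]
L+ [4;0;2]
PS(0,3)∈J2 [4;0;3]
P(1,3)∈J1 [4;1;3]
L+ [5;1;3]
PS(4,1)∈J2 [5;1;4]
P(4,3)∈J1 [5;2;4]
P(4,0)∈J1 [5;3;4]
R(2,3)∈J1 [5;4;4]
R(0,2)∈J1 [5;5;4]
mobility = 12 − 10 − 4 = -2

M = -2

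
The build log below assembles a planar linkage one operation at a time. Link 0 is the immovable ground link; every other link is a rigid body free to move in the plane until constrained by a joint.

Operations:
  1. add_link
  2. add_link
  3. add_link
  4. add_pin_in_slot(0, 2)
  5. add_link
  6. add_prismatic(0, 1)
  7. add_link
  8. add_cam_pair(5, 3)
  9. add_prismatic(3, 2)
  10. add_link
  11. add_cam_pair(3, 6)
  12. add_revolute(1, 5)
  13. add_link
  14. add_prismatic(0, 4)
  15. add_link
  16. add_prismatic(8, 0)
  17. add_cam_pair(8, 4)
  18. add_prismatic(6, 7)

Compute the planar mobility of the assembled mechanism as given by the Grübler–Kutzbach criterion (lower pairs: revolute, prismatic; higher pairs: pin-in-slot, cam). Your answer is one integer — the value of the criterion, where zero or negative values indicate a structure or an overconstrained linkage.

M = 8

[1;0;0] (link 0 is ground)
L+ [2;0;0]
L+ [3;0;0]
L+ [4;0;0]
PS(0,2)∈J2 [4;0;1]
L+ [5;0;1]
P(0,1)∈J1 [5;1;1]
L+ [6;1;1]
C(5,3)∈J2 [6;1;2]
P(3,2)∈J1 [6;2;2]
L+ [7;2;2]
C(3,6)∈J2 [7;2;3]
R(1,5)∈J1 [7;3;3]
L+ [8;3;3]
P(0,4)∈J1 [8;4;3]
L+ [9;4;3]
P(8,0)∈J1 [9;5;3]
C(8,4)∈J2 [9;5;4]
P(6,7)∈J1 [9;6;4]
mobility = 24 − 12 − 4 = 8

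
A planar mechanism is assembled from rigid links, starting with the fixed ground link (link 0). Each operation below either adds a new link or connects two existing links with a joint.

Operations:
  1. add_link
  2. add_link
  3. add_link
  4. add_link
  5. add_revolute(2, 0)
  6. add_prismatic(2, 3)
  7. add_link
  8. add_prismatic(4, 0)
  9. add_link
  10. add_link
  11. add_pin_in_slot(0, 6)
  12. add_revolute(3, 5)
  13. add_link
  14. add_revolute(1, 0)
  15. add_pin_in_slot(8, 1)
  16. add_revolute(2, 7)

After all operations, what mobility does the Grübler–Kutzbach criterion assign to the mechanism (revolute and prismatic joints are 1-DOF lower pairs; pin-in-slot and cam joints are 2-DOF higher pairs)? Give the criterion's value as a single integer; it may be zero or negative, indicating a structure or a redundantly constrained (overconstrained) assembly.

ground; <1,0,0>
#1 <2,0,0>
#2 <3,0,0>
#3 <4,0,0>
#4 <5,0,0>
R:2↔0 J1 <5,1,0>
P:2↔3 J1 <5,2,0>
#5 <6,2,0>
P:4↔0 J1 <6,3,0>
#6 <7,3,0>
#7 <8,3,0>
PS:0↔6 J2 <8,3,1>
R:3↔5 J1 <8,4,1>
#8 <9,4,1>
R:1↔0 J1 <9,5,1>
PS:8↔1 J2 <9,5,2>
R:2↔7 J1 <9,6,2>
3×8 − 2×6 − 1×2 = 10

M = 10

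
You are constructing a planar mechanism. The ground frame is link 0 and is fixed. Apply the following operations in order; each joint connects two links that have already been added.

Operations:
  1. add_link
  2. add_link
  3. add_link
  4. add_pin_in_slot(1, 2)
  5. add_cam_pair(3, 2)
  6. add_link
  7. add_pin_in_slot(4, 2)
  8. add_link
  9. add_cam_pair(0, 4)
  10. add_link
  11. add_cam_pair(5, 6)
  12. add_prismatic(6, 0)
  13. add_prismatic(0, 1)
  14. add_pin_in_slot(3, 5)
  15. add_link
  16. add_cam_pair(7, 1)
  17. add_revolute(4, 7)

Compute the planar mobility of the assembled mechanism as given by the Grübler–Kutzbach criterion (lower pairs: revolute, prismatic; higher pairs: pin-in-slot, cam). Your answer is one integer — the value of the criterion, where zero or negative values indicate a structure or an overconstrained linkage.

M = 8

ground; <1,0,0>
#1 <2,0,0>
#2 <3,0,0>
#3 <4,0,0>
PS:1↔2 J2 <4,0,1>
C:3↔2 J2 <4,0,2>
#4 <5,0,2>
PS:4↔2 J2 <5,0,3>
#5 <6,0,3>
C:0↔4 J2 <6,0,4>
#6 <7,0,4>
C:5↔6 J2 <7,0,5>
P:6↔0 J1 <7,1,5>
P:0↔1 J1 <7,2,5>
PS:3↔5 J2 <7,2,6>
#7 <8,2,6>
C:7↔1 J2 <8,2,7>
R:4↔7 J1 <8,3,7>
3×7 − 2×3 − 1×7 = 8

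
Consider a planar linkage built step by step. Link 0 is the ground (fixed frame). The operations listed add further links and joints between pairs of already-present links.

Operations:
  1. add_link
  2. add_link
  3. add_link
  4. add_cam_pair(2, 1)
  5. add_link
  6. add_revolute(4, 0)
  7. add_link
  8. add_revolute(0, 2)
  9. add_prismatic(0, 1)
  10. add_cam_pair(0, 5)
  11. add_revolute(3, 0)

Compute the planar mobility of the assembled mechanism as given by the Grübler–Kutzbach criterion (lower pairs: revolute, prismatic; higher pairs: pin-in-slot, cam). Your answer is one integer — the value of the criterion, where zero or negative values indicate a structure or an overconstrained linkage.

M = 5

ground; <1,0,0>
#1 <2,0,0>
#2 <3,0,0>
#3 <4,0,0>
C:2↔1 J2 <4,0,1>
#4 <5,0,1>
R:4↔0 J1 <5,1,1>
#5 <6,1,1>
R:0↔2 J1 <6,2,1>
P:0↔1 J1 <6,3,1>
C:0↔5 J2 <6,3,2>
R:3↔0 J1 <6,4,2>
3×5 − 2×4 − 1×2 = 5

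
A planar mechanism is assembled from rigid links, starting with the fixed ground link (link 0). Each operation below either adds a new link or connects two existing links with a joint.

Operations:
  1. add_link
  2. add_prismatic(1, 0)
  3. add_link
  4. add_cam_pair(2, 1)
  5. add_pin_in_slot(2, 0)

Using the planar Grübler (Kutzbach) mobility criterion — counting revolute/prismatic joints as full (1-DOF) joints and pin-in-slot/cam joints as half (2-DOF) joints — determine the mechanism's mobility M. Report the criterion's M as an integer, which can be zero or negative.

M = 2

link 0 = ground. State L|J1|J2 = 1|0|0
+link1  2|0|0
P(1,0) f=1→J1  2|1|0
+link2  3|1|0
C(2,1) f=2→J2  3|1|1
PS(2,0) f=2→J2  3|1|2
M = 3(3−1)−2·1−2 = 6−2−2 = 2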